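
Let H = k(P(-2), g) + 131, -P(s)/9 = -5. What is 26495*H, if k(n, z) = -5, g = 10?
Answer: 3338370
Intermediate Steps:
P(s) = 45 (P(s) = -9*(-5) = 45)
H = 126 (H = -5 + 131 = 126)
26495*H = 26495*126 = 3338370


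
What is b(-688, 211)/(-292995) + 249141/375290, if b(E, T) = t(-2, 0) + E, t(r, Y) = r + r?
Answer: 2930270719/4398323742 ≈ 0.66622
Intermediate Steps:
t(r, Y) = 2*r
b(E, T) = -4 + E (b(E, T) = 2*(-2) + E = -4 + E)
b(-688, 211)/(-292995) + 249141/375290 = (-4 - 688)/(-292995) + 249141/375290 = -692*(-1/292995) + 249141*(1/375290) = 692/292995 + 249141/375290 = 2930270719/4398323742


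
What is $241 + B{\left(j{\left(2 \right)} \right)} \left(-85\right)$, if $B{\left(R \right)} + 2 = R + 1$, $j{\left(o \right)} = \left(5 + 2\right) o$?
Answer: $-864$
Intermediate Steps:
$j{\left(o \right)} = 7 o$
$B{\left(R \right)} = -1 + R$ ($B{\left(R \right)} = -2 + \left(R + 1\right) = -2 + \left(1 + R\right) = -1 + R$)
$241 + B{\left(j{\left(2 \right)} \right)} \left(-85\right) = 241 + \left(-1 + 7 \cdot 2\right) \left(-85\right) = 241 + \left(-1 + 14\right) \left(-85\right) = 241 + 13 \left(-85\right) = 241 - 1105 = -864$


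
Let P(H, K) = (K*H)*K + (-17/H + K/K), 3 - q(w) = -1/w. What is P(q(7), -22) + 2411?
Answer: 604871/154 ≈ 3927.7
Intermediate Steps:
q(w) = 3 + 1/w (q(w) = 3 - (-1)/w = 3 + 1/w)
P(H, K) = 1 - 17/H + H*K² (P(H, K) = (H*K)*K + (-17/H + 1) = H*K² + (1 - 17/H) = 1 - 17/H + H*K²)
P(q(7), -22) + 2411 = (1 - 17/(3 + 1/7) + (3 + 1/7)*(-22)²) + 2411 = (1 - 17/(3 + ⅐) + (3 + ⅐)*484) + 2411 = (1 - 17/22/7 + (22/7)*484) + 2411 = (1 - 17*7/22 + 10648/7) + 2411 = (1 - 119/22 + 10648/7) + 2411 = 233577/154 + 2411 = 604871/154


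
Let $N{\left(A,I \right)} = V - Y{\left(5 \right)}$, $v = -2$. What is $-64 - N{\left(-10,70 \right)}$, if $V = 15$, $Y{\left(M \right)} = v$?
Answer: $-81$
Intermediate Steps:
$Y{\left(M \right)} = -2$
$N{\left(A,I \right)} = 17$ ($N{\left(A,I \right)} = 15 - -2 = 15 + 2 = 17$)
$-64 - N{\left(-10,70 \right)} = -64 - 17 = -81$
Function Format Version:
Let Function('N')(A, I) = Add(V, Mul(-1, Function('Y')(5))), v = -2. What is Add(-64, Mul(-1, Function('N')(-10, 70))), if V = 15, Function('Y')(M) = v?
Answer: -81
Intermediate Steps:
Function('Y')(M) = -2
Function('N')(A, I) = 17 (Function('N')(A, I) = Add(15, Mul(-1, -2)) = Add(15, 2) = 17)
Add(-64, Mul(-1, Function('N')(-10, 70))) = Add(-64, Mul(-1, 17)) = Add(-64, -17) = -81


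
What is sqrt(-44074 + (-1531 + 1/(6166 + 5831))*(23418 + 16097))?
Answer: 2*I*sqrt(242045074889011)/3999 ≈ 7780.8*I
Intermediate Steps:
sqrt(-44074 + (-1531 + 1/(6166 + 5831))*(23418 + 16097)) = sqrt(-44074 + (-1531 + 1/11997)*39515) = sqrt(-44074 - 18367406/11997*39515) = sqrt(-44074 - 725788048090/11997) = sqrt(-726316803868/11997) = 2*I*sqrt(242045074889011)/3999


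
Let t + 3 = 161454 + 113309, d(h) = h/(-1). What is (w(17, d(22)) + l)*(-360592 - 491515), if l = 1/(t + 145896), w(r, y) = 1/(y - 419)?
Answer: 358068143005/185509296 ≈ 1930.2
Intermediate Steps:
d(h) = -h (d(h) = h*(-1) = -h)
t = 274760 (t = -3 + (161454 + 113309) = -3 + 274763 = 274760)
w(r, y) = 1/(-419 + y)
l = 1/420656 (l = 1/(274760 + 145896) = 1/420656 ≈ 2.3772e-6)
(w(17, d(22)) + l)*(-360592 - 491515) = (1/(-419 - 1*22) + 1/420656)*(-360592 - 491515) = (1/(-419 - 22) + 1/420656)*(-852107) = (1/(-441) + 1/420656)*(-852107) = (-1/441 + 1/420656)*(-852107) = -420215/185509296*(-852107) = 358068143005/185509296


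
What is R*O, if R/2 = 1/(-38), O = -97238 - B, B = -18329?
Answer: 78909/19 ≈ 4153.1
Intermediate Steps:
O = -78909 (O = -97238 - 1*(-18329) = -97238 + 18329 = -78909)
R = -1/19 (R = 2/(-38) = 2*(-1/38) = -1/19 ≈ -0.052632)
R*O = -1/19*(-78909) = 78909/19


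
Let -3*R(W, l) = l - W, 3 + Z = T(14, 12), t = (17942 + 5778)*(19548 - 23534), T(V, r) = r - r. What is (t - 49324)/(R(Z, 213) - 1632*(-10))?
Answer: -23649311/4062 ≈ -5822.1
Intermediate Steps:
T(V, r) = 0
t = -94547920 (t = 23720*(-3986) = -94547920)
Z = -3 (Z = -3 + 0 = -3)
R(W, l) = -l/3 + W/3 (R(W, l) = -(l - W)/3 = -l/3 + W/3)
(t - 49324)/(R(Z, 213) - 1632*(-10)) = (-94547920 - 49324)/((-1/3*213 + (1/3)*(-3)) - 1632*(-10)) = -94597244/((-71 - 1) + 16320) = -94597244/(-72 + 16320) = -94597244/16248 = -94597244*1/16248 = -23649311/4062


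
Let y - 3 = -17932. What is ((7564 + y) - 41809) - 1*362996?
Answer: -415170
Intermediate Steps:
y = -17929 (y = 3 - 17932 = -17929)
((7564 + y) - 41809) - 1*362996 = ((7564 - 17929) - 41809) - 1*362996 = (-10365 - 41809) - 362996 = -52174 - 362996 = -415170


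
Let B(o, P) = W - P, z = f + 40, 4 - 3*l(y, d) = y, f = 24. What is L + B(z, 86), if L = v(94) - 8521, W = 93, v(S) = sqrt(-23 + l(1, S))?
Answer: -8514 + I*sqrt(22) ≈ -8514.0 + 4.6904*I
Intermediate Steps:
l(y, d) = 4/3 - y/3
v(S) = I*sqrt(22) (v(S) = sqrt(-23 + (4/3 - 1/3*1)) = sqrt(-23 + (4/3 - 1/3)) = sqrt(-23 + 1) = sqrt(-22) = I*sqrt(22))
L = -8521 + I*sqrt(22) (L = I*sqrt(22) - 8521 = -8521 + I*sqrt(22) ≈ -8521.0 + 4.6904*I)
z = 64 (z = 24 + 40 = 64)
B(o, P) = 93 - P
L + B(z, 86) = (-8521 + I*sqrt(22)) + (93 - 1*86) = (-8521 + I*sqrt(22)) + (93 - 86) = (-8521 + I*sqrt(22)) + 7 = -8514 + I*sqrt(22)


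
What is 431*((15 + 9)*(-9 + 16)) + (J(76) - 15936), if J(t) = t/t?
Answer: 56473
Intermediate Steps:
J(t) = 1
431*((15 + 9)*(-9 + 16)) + (J(76) - 15936) = 431*((15 + 9)*(-9 + 16)) + (1 - 15936) = 431*(24*7) - 15935 = 431*168 - 15935 = 72408 - 15935 = 56473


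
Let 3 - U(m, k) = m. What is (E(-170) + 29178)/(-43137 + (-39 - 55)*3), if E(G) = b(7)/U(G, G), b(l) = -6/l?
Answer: -11778184/17526803 ≈ -0.67201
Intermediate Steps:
U(m, k) = 3 - m
E(G) = -6/(7*(3 - G)) (E(G) = (-6/7)/(3 - G) = (-6*⅐)/(3 - G) = -6/(7*(3 - G)))
(E(-170) + 29178)/(-43137 + (-39 - 55)*3) = (6/(7*(-3 - 170)) + 29178)/(-43137 + (-39 - 55)*3) = ((6/7)/(-173) + 29178)/(-43137 - 94*3) = ((6/7)*(-1/173) + 29178)/(-43137 - 282) = (-6/1211 + 29178)/(-43419) = (35334552/1211)*(-1/43419) = -11778184/17526803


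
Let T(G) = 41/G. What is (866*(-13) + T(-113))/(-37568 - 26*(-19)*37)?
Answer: 84813/145318 ≈ 0.58364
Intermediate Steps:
(866*(-13) + T(-113))/(-37568 - 26*(-19)*37) = (866*(-13) + 41/(-113))/(-37568 - 26*(-19)*37) = (-11258 + 41*(-1/113))/(-37568 + 494*37) = (-11258 - 41/113)/(-37568 + 18278) = -1272195/113/(-19290) = -1272195/113*(-1/19290) = 84813/145318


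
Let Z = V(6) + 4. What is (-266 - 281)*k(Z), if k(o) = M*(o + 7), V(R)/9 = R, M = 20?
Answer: -711100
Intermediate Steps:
V(R) = 9*R
Z = 58 (Z = 9*6 + 4 = 54 + 4 = 58)
k(o) = 140 + 20*o (k(o) = 20*(o + 7) = 20*(7 + o) = 140 + 20*o)
(-266 - 281)*k(Z) = (-266 - 281)*(140 + 20*58) = -547*(140 + 1160) = -547*1300 = -711100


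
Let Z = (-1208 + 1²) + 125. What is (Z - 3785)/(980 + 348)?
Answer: -4867/1328 ≈ -3.6649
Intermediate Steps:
Z = -1082 (Z = (-1208 + 1) + 125 = -1207 + 125 = -1082)
(Z - 3785)/(980 + 348) = (-1082 - 3785)/(980 + 348) = -4867/1328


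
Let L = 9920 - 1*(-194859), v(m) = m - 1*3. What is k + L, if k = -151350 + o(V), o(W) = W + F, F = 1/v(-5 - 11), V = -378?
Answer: 1007968/19 ≈ 53051.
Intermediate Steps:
v(m) = -3 + m (v(m) = m - 3 = -3 + m)
F = -1/19 (F = 1/(-3 + (-5 - 11)) = 1/(-3 - 16) = 1/(-19) = -1/19 ≈ -0.052632)
o(W) = -1/19 + W (o(W) = W - 1/19 = -1/19 + W)
k = -2882833/19 (k = -151350 + (-1/19 - 378) = -151350 - 7183/19 = -2882833/19 ≈ -1.5173e+5)
L = 204779 (L = 9920 + 194859 = 204779)
k + L = -2882833/19 + 204779 = 1007968/19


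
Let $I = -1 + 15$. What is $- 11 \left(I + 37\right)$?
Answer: $-561$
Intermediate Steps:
$I = 14$
$- 11 \left(I + 37\right) = - 11 \left(14 + 37\right) = \left(-11\right) 51 = -561$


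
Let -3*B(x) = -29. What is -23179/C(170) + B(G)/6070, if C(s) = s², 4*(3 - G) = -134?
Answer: -42125149/52626900 ≈ -0.80045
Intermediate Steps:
G = 73/2 (G = 3 - ¼*(-134) = 3 + 67/2 = 73/2 ≈ 36.500)
B(x) = 29/3 (B(x) = -⅓*(-29) = 29/3)
-23179/C(170) + B(G)/6070 = -23179/(170²) + (29/3)/6070 = -23179/28900 + (29/3)*(1/6070) = -23179*1/28900 + 29/18210 = -23179/28900 + 29/18210 = -42125149/52626900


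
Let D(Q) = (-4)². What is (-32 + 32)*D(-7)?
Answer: 0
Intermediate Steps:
D(Q) = 16
(-32 + 32)*D(-7) = (-32 + 32)*16 = 0*16 = 0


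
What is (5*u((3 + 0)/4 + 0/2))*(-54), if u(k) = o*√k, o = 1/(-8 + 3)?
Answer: 27*√3 ≈ 46.765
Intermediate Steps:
o = -⅕ (o = 1/(-5) = -⅕ ≈ -0.20000)
u(k) = -√k/5
(5*u((3 + 0)/4 + 0/2))*(-54) = (5*(-√((3 + 0)/4 + 0/2)/5))*(-54) = (5*(-√(3*(¼) + 0*(½))/5))*(-54) = (5*(-√(¾ + 0)/5))*(-54) = (5*(-√3/10))*(-54) = -√3/2*(-54) = 27*√3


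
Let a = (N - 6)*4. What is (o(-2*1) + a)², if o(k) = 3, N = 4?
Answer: 25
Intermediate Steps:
a = -8 (a = (4 - 6)*4 = -2*4 = -8)
(o(-2*1) + a)² = (3 - 8)² = (-5)² = 25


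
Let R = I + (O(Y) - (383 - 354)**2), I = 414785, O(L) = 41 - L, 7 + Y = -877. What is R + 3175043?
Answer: 3589912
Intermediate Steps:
Y = -884 (Y = -7 - 877 = -884)
R = 414869 (R = 414785 + ((41 - 1*(-884)) - (383 - 354)**2) = 414785 + ((41 + 884) - 1*29**2) = 414785 + (925 - 1*841) = 414785 + (925 - 841) = 414785 + 84 = 414869)
R + 3175043 = 414869 + 3175043 = 3589912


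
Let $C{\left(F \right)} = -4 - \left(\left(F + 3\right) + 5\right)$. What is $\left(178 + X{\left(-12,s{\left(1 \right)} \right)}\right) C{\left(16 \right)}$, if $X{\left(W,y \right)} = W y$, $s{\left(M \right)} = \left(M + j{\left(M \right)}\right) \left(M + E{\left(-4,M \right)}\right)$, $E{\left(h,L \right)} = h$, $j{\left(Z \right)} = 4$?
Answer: $-10024$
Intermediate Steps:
$s{\left(M \right)} = \left(-4 + M\right) \left(4 + M\right)$ ($s{\left(M \right)} = \left(M + 4\right) \left(M - 4\right) = \left(4 + M\right) \left(-4 + M\right) = \left(-4 + M\right) \left(4 + M\right)$)
$C{\left(F \right)} = -12 - F$ ($C{\left(F \right)} = -4 - \left(\left(3 + F\right) + 5\right) = -4 - \left(8 + F\right) = -12 - F$)
$\left(178 + X{\left(-12,s{\left(1 \right)} \right)}\right) C{\left(16 \right)} = \left(178 - 12 \left(-16 + 1^{2}\right)\right) \left(-12 - 16\right) = \left(178 - 12 \left(-16 + 1\right)\right) \left(-12 - 16\right) = \left(178 - -180\right) \left(-28\right) = \left(178 + 180\right) \left(-28\right) = 358 \left(-28\right) = -10024$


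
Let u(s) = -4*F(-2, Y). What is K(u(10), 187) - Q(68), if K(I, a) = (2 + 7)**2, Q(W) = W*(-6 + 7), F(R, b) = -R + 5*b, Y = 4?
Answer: 13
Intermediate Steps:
u(s) = -88 (u(s) = -4*(-1*(-2) + 5*4) = -4*(2 + 20) = -4*22 = -88)
Q(W) = W (Q(W) = W*1 = W)
K(I, a) = 81 (K(I, a) = 9**2 = 81)
K(u(10), 187) - Q(68) = 81 - 1*68 = 81 - 68 = 13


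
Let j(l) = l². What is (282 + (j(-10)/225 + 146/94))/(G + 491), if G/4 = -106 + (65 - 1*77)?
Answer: 120131/8037 ≈ 14.947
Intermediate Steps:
G = -472 (G = 4*(-106 + (65 - 1*77)) = 4*(-106 + (65 - 77)) = 4*(-106 - 12) = 4*(-118) = -472)
(282 + (j(-10)/225 + 146/94))/(G + 491) = (282 + ((-10)²/225 + 146/94))/(-472 + 491) = (282 + (100*(1/225) + 146*(1/94)))/19 = (282 + (4/9 + 73/47))*(1/19) = (282 + 845/423)*(1/19) = (120131/423)*(1/19) = 120131/8037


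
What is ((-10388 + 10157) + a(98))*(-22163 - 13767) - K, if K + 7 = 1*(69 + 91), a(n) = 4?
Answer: 8155957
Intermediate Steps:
K = 153 (K = -7 + 1*(69 + 91) = -7 + 1*160 = -7 + 160 = 153)
((-10388 + 10157) + a(98))*(-22163 - 13767) - K = ((-10388 + 10157) + 4)*(-22163 - 13767) - 1*153 = (-231 + 4)*(-35930) - 153 = -227*(-35930) - 153 = 8156110 - 153 = 8155957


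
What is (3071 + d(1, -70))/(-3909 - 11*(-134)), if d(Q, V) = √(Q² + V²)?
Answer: -3071/2435 - 13*√29/2435 ≈ -1.2899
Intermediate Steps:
(3071 + d(1, -70))/(-3909 - 11*(-134)) = (3071 + √(1² + (-70)²))/(-3909 - 11*(-134)) = (3071 + √(1 + 4900))/(-3909 + 1474) = (3071 + √4901)/(-2435) = (3071 + 13*√29)*(-1/2435) = -3071/2435 - 13*√29/2435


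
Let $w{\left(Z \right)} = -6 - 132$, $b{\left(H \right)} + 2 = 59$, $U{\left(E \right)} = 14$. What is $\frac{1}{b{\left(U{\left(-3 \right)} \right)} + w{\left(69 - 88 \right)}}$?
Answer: $- \frac{1}{81} \approx -0.012346$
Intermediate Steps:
$b{\left(H \right)} = 57$ ($b{\left(H \right)} = -2 + 59 = 57$)
$w{\left(Z \right)} = -138$
$\frac{1}{b{\left(U{\left(-3 \right)} \right)} + w{\left(69 - 88 \right)}} = \frac{1}{57 - 138} = \frac{1}{-81} = - \frac{1}{81}$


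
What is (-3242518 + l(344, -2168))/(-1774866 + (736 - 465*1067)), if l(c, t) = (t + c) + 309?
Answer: 3244033/2270285 ≈ 1.4289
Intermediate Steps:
l(c, t) = 309 + c + t (l(c, t) = (c + t) + 309 = 309 + c + t)
(-3242518 + l(344, -2168))/(-1774866 + (736 - 465*1067)) = (-3242518 + (309 + 344 - 2168))/(-1774866 + (736 - 465*1067)) = (-3242518 - 1515)/(-1774866 + (736 - 496155)) = -3244033/(-1774866 - 495419) = -3244033/(-2270285) = -3244033*(-1/2270285) = 3244033/2270285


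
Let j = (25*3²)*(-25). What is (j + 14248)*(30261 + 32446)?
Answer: 540722461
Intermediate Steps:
j = -5625 (j = (25*9)*(-25) = 225*(-25) = -5625)
(j + 14248)*(30261 + 32446) = (-5625 + 14248)*(30261 + 32446) = 8623*62707 = 540722461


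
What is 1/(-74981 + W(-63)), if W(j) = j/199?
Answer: -199/14921282 ≈ -1.3337e-5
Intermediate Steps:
W(j) = j/199 (W(j) = j*(1/199) = j/199)
1/(-74981 + W(-63)) = 1/(-74981 + (1/199)*(-63)) = 1/(-74981 - 63/199) = 1/(-14921282/199) = -199/14921282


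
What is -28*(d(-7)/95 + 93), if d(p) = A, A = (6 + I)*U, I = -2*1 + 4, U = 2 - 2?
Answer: -2604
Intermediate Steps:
U = 0
I = 2 (I = -2 + 4 = 2)
A = 0 (A = (6 + 2)*0 = 8*0 = 0)
d(p) = 0
-28*(d(-7)/95 + 93) = -28*(0/95 + 93) = -28*(0*(1/95) + 93) = -28*(0 + 93) = -28*93 = -2604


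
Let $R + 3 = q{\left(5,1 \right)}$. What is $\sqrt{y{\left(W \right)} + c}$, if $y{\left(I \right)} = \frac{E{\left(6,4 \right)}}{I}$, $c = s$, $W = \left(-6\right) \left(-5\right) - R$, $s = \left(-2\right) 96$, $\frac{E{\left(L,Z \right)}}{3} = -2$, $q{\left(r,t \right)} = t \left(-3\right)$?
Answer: $\frac{i \sqrt{6918}}{6} \approx 13.862 i$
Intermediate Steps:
$q{\left(r,t \right)} = - 3 t$
$E{\left(L,Z \right)} = -6$ ($E{\left(L,Z \right)} = 3 \left(-2\right) = -6$)
$R = -6$ ($R = -3 - 3 = -6$)
$s = -192$
$W = 36$ ($W = \left(-6\right) \left(-5\right) - -6 = 30 + 6 = 36$)
$c = -192$
$y{\left(I \right)} = - \frac{6}{I}$
$\sqrt{y{\left(W \right)} + c} = \sqrt{- \frac{6}{36} - 192} = \sqrt{\left(-6\right) \frac{1}{36} - 192} = \sqrt{- \frac{1}{6} - 192} = \sqrt{- \frac{1153}{6}} = \frac{i \sqrt{6918}}{6}$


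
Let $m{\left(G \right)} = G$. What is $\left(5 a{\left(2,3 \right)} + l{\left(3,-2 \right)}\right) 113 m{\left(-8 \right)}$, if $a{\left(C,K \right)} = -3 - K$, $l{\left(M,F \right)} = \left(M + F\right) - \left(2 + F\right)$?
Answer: $26216$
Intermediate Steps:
$l{\left(M,F \right)} = -2 + M$ ($l{\left(M,F \right)} = \left(F + M\right) - \left(2 + F\right) = -2 + M$)
$\left(5 a{\left(2,3 \right)} + l{\left(3,-2 \right)}\right) 113 m{\left(-8 \right)} = \left(5 \left(-3 - 3\right) + \left(-2 + 3\right)\right) 113 \left(-8\right) = \left(5 \left(-3 - 3\right) + 1\right) 113 \left(-8\right) = \left(5 \left(-6\right) + 1\right) 113 \left(-8\right) = \left(-30 + 1\right) 113 \left(-8\right) = \left(-29\right) 113 \left(-8\right) = \left(-3277\right) \left(-8\right) = 26216$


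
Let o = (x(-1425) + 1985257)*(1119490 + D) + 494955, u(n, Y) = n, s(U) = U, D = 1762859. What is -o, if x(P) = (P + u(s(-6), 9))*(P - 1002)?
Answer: -15732708747561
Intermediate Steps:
x(P) = (-1002 + P)*(-6 + P) (x(P) = (P - 6)*(P - 1002) = (-6 + P)*(-1002 + P) = (-1002 + P)*(-6 + P))
o = 15732708747561 (o = ((6012 + (-1425)**2 - 1008*(-1425)) + 1985257)*(1119490 + 1762859) + 494955 = ((6012 + 2030625 + 1436400) + 1985257)*2882349 + 494955 = (3473037 + 1985257)*2882349 + 494955 = 5458294*2882349 + 494955 = 15732708252606 + 494955 = 15732708747561)
-o = -1*15732708747561 = -15732708747561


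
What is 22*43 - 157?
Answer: 789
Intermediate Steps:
22*43 - 157 = 946 - 157 = 789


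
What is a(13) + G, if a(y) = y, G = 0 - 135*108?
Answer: -14567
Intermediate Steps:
G = -14580 (G = 0 - 14580 = -14580)
a(13) + G = 13 - 14580 = -14567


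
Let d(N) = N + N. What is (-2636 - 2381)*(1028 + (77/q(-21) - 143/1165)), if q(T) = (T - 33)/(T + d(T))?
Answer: -39196802549/6990 ≈ -5.6076e+6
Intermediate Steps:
d(N) = 2*N
q(T) = (-33 + T)/(3*T) (q(T) = (T - 33)/(T + 2*T) = (-33 + T)/((3*T)) = (-33 + T)*(1/(3*T)) = (-33 + T)/(3*T))
(-2636 - 2381)*(1028 + (77/q(-21) - 143/1165)) = (-2636 - 2381)*(1028 + (77/(((⅓)*(-33 - 21)/(-21))) - 143/1165)) = -5017*(1028 + (77/(((⅓)*(-1/21)*(-54))) - 143*1/1165)) = -5017*(1028 + (77/(6/7) - 143/1165)) = -5017*(1028 + (77*(7/6) - 143/1165)) = -5017*(1028 + (539/6 - 143/1165)) = -5017*(1028 + 627077/6990) = -5017*7812797/6990 = -39196802549/6990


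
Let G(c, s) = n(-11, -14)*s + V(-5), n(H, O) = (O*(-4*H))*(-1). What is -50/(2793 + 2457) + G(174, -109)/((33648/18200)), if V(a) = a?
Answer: -5346740527/147210 ≈ -36321.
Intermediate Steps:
n(H, O) = 4*H*O (n(H, O) = -4*H*O*(-1) = 4*H*O)
G(c, s) = -5 + 616*s (G(c, s) = (4*(-11)*(-14))*s - 5 = 616*s - 5 = -5 + 616*s)
-50/(2793 + 2457) + G(174, -109)/((33648/18200)) = -50/(2793 + 2457) + (-5 + 616*(-109))/((33648/18200)) = -50/5250 + (-5 - 67144)/((33648*(1/18200))) = -50*1/5250 - 67149/4206/2275 = -1/105 - 67149*2275/4206 = -1/105 - 50921325/1402 = -5346740527/147210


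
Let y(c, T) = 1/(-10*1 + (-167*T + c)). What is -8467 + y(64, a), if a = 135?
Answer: -190431298/22491 ≈ -8467.0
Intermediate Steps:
y(c, T) = 1/(-10 + c - 167*T) (y(c, T) = 1/(-10 + (c - 167*T)) = 1/(-10 + c - 167*T))
-8467 + y(64, a) = -8467 + 1/(-10 + 64 - 167*135) = -8467 + 1/(-10 + 64 - 22545) = -8467 + 1/(-22491) = -8467 - 1/22491 = -190431298/22491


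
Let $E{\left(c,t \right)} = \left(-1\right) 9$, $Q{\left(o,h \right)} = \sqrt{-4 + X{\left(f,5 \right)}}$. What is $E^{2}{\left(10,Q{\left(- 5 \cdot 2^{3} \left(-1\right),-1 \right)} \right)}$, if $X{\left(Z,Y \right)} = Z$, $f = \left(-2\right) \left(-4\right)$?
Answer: $81$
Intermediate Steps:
$f = 8$
$Q{\left(o,h \right)} = 2$ ($Q{\left(o,h \right)} = \sqrt{-4 + 8} = \sqrt{4} = 2$)
$E{\left(c,t \right)} = -9$
$E^{2}{\left(10,Q{\left(- 5 \cdot 2^{3} \left(-1\right),-1 \right)} \right)} = \left(-9\right)^{2} = 81$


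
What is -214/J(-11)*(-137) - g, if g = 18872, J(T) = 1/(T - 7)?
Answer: -546596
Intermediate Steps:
J(T) = 1/(-7 + T)
-214/J(-11)*(-137) - g = -214/(1/(-7 - 11))*(-137) - 1*18872 = -214/(1/(-18))*(-137) - 18872 = -214/(-1/18)*(-137) - 18872 = -214*(-18)*(-137) - 18872 = 3852*(-137) - 18872 = -527724 - 18872 = -546596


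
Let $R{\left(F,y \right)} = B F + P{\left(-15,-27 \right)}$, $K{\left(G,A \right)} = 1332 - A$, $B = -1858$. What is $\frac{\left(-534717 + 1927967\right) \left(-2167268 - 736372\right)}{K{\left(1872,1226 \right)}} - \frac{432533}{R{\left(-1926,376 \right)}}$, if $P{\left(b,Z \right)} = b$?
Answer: $- \frac{7238390328162919249}{189660129} \approx -3.8165 \cdot 10^{10}$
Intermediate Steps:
$R{\left(F,y \right)} = -15 - 1858 F$ ($R{\left(F,y \right)} = - 1858 F - 15 = -15 - 1858 F$)
$\frac{\left(-534717 + 1927967\right) \left(-2167268 - 736372\right)}{K{\left(1872,1226 \right)}} - \frac{432533}{R{\left(-1926,376 \right)}} = \frac{\left(-534717 + 1927967\right) \left(-2167268 - 736372\right)}{1332 - 1226} - \frac{432533}{-15 - -3578508} = \frac{1393250 \left(-2903640\right)}{1332 - 1226} - \frac{432533}{-15 + 3578508} = - \frac{4045496430000}{106} - \frac{432533}{3578493} = \left(-4045496430000\right) \frac{1}{106} - \frac{432533}{3578493} = - \frac{2022748215000}{53} - \frac{432533}{3578493} = - \frac{7238390328162919249}{189660129}$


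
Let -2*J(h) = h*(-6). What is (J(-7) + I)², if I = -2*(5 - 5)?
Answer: 441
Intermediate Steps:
J(h) = 3*h (J(h) = -h*(-6)/2 = -(-3)*h = 3*h)
I = 0 (I = -2*0 = 0)
(J(-7) + I)² = (3*(-7) + 0)² = (-21 + 0)² = (-21)² = 441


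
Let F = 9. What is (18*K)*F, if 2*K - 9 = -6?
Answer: 243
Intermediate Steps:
K = 3/2 (K = 9/2 + (½)*(-6) = 9/2 - 3 = 3/2 ≈ 1.5000)
(18*K)*F = (18*(3/2))*9 = 27*9 = 243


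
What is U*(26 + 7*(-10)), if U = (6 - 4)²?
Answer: -176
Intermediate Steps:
U = 4 (U = 2² = 4)
U*(26 + 7*(-10)) = 4*(26 + 7*(-10)) = 4*(26 - 70) = 4*(-44) = -176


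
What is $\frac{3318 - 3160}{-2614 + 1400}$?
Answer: $- \frac{79}{607} \approx -0.13015$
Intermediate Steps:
$\frac{3318 - 3160}{-2614 + 1400} = \frac{3318 - 3160}{-1214} = 158 \left(- \frac{1}{1214}\right) = - \frac{79}{607}$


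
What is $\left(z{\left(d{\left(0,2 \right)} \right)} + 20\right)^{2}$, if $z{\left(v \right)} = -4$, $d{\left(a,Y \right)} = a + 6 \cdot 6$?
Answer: $256$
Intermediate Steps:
$d{\left(a,Y \right)} = 36 + a$ ($d{\left(a,Y \right)} = a + 36 = 36 + a$)
$\left(z{\left(d{\left(0,2 \right)} \right)} + 20\right)^{2} = \left(-4 + 20\right)^{2} = 16^{2} = 256$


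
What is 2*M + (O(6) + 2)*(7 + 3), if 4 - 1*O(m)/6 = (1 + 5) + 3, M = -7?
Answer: -294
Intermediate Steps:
O(m) = -30 (O(m) = 24 - 6*((1 + 5) + 3) = 24 - 6*(6 + 3) = 24 - 6*9 = 24 - 54 = -30)
2*M + (O(6) + 2)*(7 + 3) = 2*(-7) + (-30 + 2)*(7 + 3) = -14 - 28*10 = -14 - 280 = -294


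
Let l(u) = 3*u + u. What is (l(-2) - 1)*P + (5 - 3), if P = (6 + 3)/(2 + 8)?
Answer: -61/10 ≈ -6.1000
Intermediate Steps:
P = 9/10 ≈ 0.90000
l(u) = 4*u
(l(-2) - 1)*P + (5 - 3) = (4*(-2) - 1)*(9/10) + (5 - 3) = (-8 - 1)*(9/10) + 2 = -9*9/10 + 2 = -81/10 + 2 = -61/10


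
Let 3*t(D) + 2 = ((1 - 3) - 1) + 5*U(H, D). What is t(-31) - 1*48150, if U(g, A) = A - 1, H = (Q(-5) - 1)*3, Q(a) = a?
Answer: -48205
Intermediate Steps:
H = -18 (H = (-5 - 1)*3 = -6*3 = -18)
U(g, A) = -1 + A
t(D) = -10/3 + 5*D/3 (t(D) = -⅔ + (((1 - 3) - 1) + 5*(-1 + D))/3 = -⅔ + ((-2 - 1) + (-5 + 5*D))/3 = -⅔ + (-3 + (-5 + 5*D))/3 = -⅔ + (-8 + 5*D)/3 = -⅔ + (-8/3 + 5*D/3) = -10/3 + 5*D/3)
t(-31) - 1*48150 = (-10/3 + (5/3)*(-31)) - 1*48150 = (-10/3 - 155/3) - 48150 = -55 - 48150 = -48205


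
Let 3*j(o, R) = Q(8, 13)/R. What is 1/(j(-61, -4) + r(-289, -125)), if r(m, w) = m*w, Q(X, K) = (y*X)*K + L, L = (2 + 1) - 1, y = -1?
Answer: 2/72267 ≈ 2.7675e-5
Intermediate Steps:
L = 2 (L = 3 - 1 = 2)
Q(X, K) = 2 - K*X (Q(X, K) = (-X)*K + 2 = -K*X + 2 = 2 - K*X)
j(o, R) = -34/R (j(o, R) = ((2 - 1*13*8)/R)/3 = ((2 - 104)/R)/3 = (-102/R)/3 = -34/R)
1/(j(-61, -4) + r(-289, -125)) = 1/(-34/(-4) - 289*(-125)) = 1/(-34*(-¼) + 36125) = 1/(17/2 + 36125) = 1/(72267/2) = 2/72267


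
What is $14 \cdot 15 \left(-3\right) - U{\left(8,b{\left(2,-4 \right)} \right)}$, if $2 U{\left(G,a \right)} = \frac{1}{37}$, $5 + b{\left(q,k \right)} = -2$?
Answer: $- \frac{46621}{74} \approx -630.01$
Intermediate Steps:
$b{\left(q,k \right)} = -7$ ($b{\left(q,k \right)} = -5 - 2 = -7$)
$U{\left(G,a \right)} = \frac{1}{74}$ ($U{\left(G,a \right)} = \frac{1}{2 \cdot 37} = \frac{1}{2} \cdot \frac{1}{37} = \frac{1}{74}$)
$14 \cdot 15 \left(-3\right) - U{\left(8,b{\left(2,-4 \right)} \right)} = 14 \cdot 15 \left(-3\right) - \frac{1}{74} = 210 \left(-3\right) - \frac{1}{74} = -630 - \frac{1}{74} = - \frac{46621}{74}$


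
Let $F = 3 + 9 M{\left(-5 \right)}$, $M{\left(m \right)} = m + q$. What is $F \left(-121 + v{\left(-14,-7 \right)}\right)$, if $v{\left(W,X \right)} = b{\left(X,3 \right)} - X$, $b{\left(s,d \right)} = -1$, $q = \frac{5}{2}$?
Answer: $\frac{4485}{2} \approx 2242.5$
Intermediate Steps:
$q = \frac{5}{2}$ ($q = 5 \cdot \frac{1}{2} = \frac{5}{2} \approx 2.5$)
$M{\left(m \right)} = \frac{5}{2} + m$ ($M{\left(m \right)} = m + \frac{5}{2} = \frac{5}{2} + m$)
$v{\left(W,X \right)} = -1 - X$
$F = - \frac{39}{2}$ ($F = 3 + 9 \left(\frac{5}{2} - 5\right) = 3 + 9 \left(- \frac{5}{2}\right) = 3 - \frac{45}{2} = - \frac{39}{2} \approx -19.5$)
$F \left(-121 + v{\left(-14,-7 \right)}\right) = - \frac{39 \left(-121 - -6\right)}{2} = - \frac{39 \left(-121 + \left(-1 + 7\right)\right)}{2} = - \frac{39 \left(-121 + 6\right)}{2} = \left(- \frac{39}{2}\right) \left(-115\right) = \frac{4485}{2}$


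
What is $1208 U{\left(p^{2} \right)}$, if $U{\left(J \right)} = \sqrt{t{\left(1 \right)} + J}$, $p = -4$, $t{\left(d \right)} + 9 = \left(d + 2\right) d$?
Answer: $1208 \sqrt{10} \approx 3820.0$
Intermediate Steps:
$t{\left(d \right)} = -9 + d \left(2 + d\right)$ ($t{\left(d \right)} = -9 + \left(d + 2\right) d = -9 + \left(2 + d\right) d = -9 + d \left(2 + d\right)$)
$U{\left(J \right)} = \sqrt{-6 + J}$ ($U{\left(J \right)} = \sqrt{\left(-9 + 1^{2} + 2 \cdot 1\right) + J} = \sqrt{\left(-9 + 1 + 2\right) + J} = \sqrt{-6 + J}$)
$1208 U{\left(p^{2} \right)} = 1208 \sqrt{-6 + \left(-4\right)^{2}} = 1208 \sqrt{-6 + 16} = 1208 \sqrt{10}$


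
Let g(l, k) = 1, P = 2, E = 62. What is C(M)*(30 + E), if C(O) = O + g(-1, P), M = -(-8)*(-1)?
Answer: -644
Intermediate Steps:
M = -8 (M = -4*2 = -8)
C(O) = 1 + O (C(O) = O + 1 = 1 + O)
C(M)*(30 + E) = (1 - 8)*(30 + 62) = -7*92 = -644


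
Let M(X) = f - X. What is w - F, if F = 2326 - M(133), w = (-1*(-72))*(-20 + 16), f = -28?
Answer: -2775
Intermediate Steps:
M(X) = -28 - X
w = -288 (w = 72*(-4) = -288)
F = 2487 (F = 2326 - (-28 - 1*133) = 2326 - (-28 - 133) = 2326 - 1*(-161) = 2326 + 161 = 2487)
w - F = -288 - 1*2487 = -288 - 2487 = -2775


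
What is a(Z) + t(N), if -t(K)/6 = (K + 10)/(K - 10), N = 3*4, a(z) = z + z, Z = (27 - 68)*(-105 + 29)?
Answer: 6166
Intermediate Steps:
Z = 3116 (Z = -41*(-76) = 3116)
a(z) = 2*z
N = 12
t(K) = -6*(10 + K)/(-10 + K) (t(K) = -6*(K + 10)/(K - 10) = -6*(10 + K)/(-10 + K))
a(Z) + t(N) = 2*3116 + 6*(-10 - 1*12)/(-10 + 12) = 6232 + 6*(-10 - 12)/2 = 6232 + 6*(½)*(-22) = 6232 - 66 = 6166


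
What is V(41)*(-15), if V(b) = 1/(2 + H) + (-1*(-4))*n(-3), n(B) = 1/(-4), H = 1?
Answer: 10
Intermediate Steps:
n(B) = -¼
V(b) = -⅔ (V(b) = 1/(2 + 1) - 1*(-4)*(-¼) = 1/3 + 4*(-¼) = ⅓ - 1 = -⅔)
V(41)*(-15) = -⅔*(-15) = 10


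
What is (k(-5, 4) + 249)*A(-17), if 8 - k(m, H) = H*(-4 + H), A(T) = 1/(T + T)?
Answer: -257/34 ≈ -7.5588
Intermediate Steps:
A(T) = 1/(2*T)
k(m, H) = 8 - H*(-4 + H)
(k(-5, 4) + 249)*A(-17) = ((8 - 1*4² + 4*4) + 249)*((½)/(-17)) = ((8 - 1*16 + 16) + 249)*((½)*(-1/17)) = ((8 - 16 + 16) + 249)*(-1/34) = (8 + 249)*(-1/34) = 257*(-1/34) = -257/34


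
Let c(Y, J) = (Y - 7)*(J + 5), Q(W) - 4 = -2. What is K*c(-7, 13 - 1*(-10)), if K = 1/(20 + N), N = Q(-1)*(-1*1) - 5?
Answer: -392/13 ≈ -30.154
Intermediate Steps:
Q(W) = 2 (Q(W) = 4 - 2 = 2)
N = -7 (N = 2*(-1*1) - 5 = 2*(-1) - 5 = -2 - 5 = -7)
c(Y, J) = (-7 + Y)*(5 + J)
K = 1/13 (K = 1/(20 - 7) = 1/13 ≈ 0.076923)
K*c(-7, 13 - 1*(-10)) = (-35 - 7*(13 - 1*(-10)) + 5*(-7) + (13 - 1*(-10))*(-7))/13 = (-35 - 7*(13 + 10) - 35 + (13 + 10)*(-7))/13 = (-35 - 7*23 - 35 + 23*(-7))/13 = (-35 - 161 - 35 - 161)/13 = (1/13)*(-392) = -392/13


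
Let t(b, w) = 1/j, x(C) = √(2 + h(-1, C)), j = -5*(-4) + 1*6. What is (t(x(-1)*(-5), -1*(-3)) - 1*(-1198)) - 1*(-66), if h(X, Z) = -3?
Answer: 32865/26 ≈ 1264.0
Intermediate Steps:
j = 26 (j = 20 + 6 = 26)
x(C) = I (x(C) = √(2 - 3) = √(-1) = I)
t(b, w) = 1/26
(t(x(-1)*(-5), -1*(-3)) - 1*(-1198)) - 1*(-66) = (1/26 - 1*(-1198)) - 1*(-66) = (1/26 + 1198) + 66 = 31149/26 + 66 = 32865/26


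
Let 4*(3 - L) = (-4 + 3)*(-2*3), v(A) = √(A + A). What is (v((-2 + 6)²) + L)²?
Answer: 137/4 + 12*√2 ≈ 51.221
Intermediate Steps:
v(A) = √2*√A (v(A) = √(2*A) = √2*√A)
L = 3/2 (L = 3 - (-4 + 3)*(-2*3)/4 = 3 - (-1)*(-6)/4 = 3 - ¼*6 = 3 - 3/2 = 3/2 ≈ 1.5000)
(v((-2 + 6)²) + L)² = (√2*√((-2 + 6)²) + 3/2)² = (√2*√(4²) + 3/2)² = (√2*√16 + 3/2)² = (√2*4 + 3/2)² = (4*√2 + 3/2)² = (3/2 + 4*√2)²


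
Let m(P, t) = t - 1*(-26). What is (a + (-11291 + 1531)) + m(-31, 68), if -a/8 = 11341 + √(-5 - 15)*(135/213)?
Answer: -100394 - 720*I*√5/71 ≈ -1.0039e+5 - 22.676*I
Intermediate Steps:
m(P, t) = 26 + t (m(P, t) = t + 26 = 26 + t)
a = -90728 - 720*I*√5/71 (a = -8*(11341 + √(-5 - 15)*(135/213)) = -8*(11341 + √(-20)*(135*(1/213))) = -8*(11341 + (2*I*√5)*(45/71)) = -8*(11341 + 90*I*√5/71) = -90728 - 720*I*√5/71 ≈ -90728.0 - 22.676*I)
(a + (-11291 + 1531)) + m(-31, 68) = ((-90728 - 720*I*√5/71) + (-11291 + 1531)) + (26 + 68) = ((-90728 - 720*I*√5/71) - 9760) + 94 = (-100488 - 720*I*√5/71) + 94 = -100394 - 720*I*√5/71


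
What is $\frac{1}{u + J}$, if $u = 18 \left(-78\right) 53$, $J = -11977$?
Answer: $- \frac{1}{86389} \approx -1.1576 \cdot 10^{-5}$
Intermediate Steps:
$u = -74412$ ($u = \left(-1404\right) 53 = -74412$)
$\frac{1}{u + J} = \frac{1}{-74412 - 11977} = \frac{1}{-86389} = - \frac{1}{86389}$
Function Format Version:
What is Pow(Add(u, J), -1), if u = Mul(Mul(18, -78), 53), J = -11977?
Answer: Rational(-1, 86389) ≈ -1.1576e-5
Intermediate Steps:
u = -74412 (u = Mul(-1404, 53) = -74412)
Pow(Add(u, J), -1) = Pow(Add(-74412, -11977), -1) = Pow(-86389, -1) = Rational(-1, 86389)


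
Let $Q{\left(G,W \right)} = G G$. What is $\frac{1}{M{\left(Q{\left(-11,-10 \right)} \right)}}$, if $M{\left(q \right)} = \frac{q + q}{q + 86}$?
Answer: $\frac{207}{242} \approx 0.85537$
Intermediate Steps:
$Q{\left(G,W \right)} = G^{2}$
$M{\left(q \right)} = \frac{2 q}{86 + q}$
$\frac{1}{M{\left(Q{\left(-11,-10 \right)} \right)}} = \frac{1}{2 \left(-11\right)^{2} \frac{1}{86 + \left(-11\right)^{2}}} = \frac{1}{2 \cdot 121 \frac{1}{86 + 121}} = \frac{1}{2 \cdot 121 \cdot \frac{1}{207}} = \frac{1}{\frac{242}{207}} = \frac{207}{242}$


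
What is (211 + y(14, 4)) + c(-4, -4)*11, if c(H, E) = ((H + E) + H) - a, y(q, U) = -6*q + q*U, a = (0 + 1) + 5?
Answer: -15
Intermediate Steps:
a = 6 (a = 1 + 5 = 6)
y(q, U) = -6*q + U*q
c(H, E) = -6 + E + 2*H (c(H, E) = ((H + E) + H) - 1*6 = ((E + H) + H) - 6 = (E + 2*H) - 6 = -6 + E + 2*H)
(211 + y(14, 4)) + c(-4, -4)*11 = (211 + 14*(-6 + 4)) + (-6 - 4 + 2*(-4))*11 = (211 + 14*(-2)) + (-6 - 4 - 8)*11 = (211 - 28) - 18*11 = 183 - 198 = -15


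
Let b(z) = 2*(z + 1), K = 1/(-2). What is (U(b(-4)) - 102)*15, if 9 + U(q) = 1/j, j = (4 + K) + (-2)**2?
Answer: -1663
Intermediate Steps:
K = -1/2 ≈ -0.50000
b(z) = 2 + 2*z (b(z) = 2*(1 + z) = 2 + 2*z)
j = 15/2 (j = (4 - 1/2) + (-2)**2 = 7/2 + 4 = 15/2 ≈ 7.5000)
U(q) = -133/15 (U(q) = -9 + 1/(15/2) = -9 + 2/15 = -133/15)
(U(b(-4)) - 102)*15 = (-133/15 - 102)*15 = -1663/15*15 = -1663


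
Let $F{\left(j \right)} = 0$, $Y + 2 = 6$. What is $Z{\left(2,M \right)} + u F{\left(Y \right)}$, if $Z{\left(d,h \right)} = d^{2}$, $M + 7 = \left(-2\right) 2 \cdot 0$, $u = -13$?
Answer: $4$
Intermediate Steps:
$M = -7$ ($M = -7 + \left(-2\right) 2 \cdot 0 = -7 - 0 = -7 + 0 = -7$)
$Y = 4$ ($Y = -2 + 6 = 4$)
$Z{\left(2,M \right)} + u F{\left(Y \right)} = 2^{2} - 0 = 4 + 0 = 4$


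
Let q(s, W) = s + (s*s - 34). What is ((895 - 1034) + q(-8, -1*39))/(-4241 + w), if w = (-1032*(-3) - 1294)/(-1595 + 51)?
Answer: 30108/1091651 ≈ 0.027580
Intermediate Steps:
q(s, W) = -34 + s + s² (q(s, W) = s + (s² - 34) = s + (-34 + s²) = -34 + s + s²)
w = -901/772 (w = (3096 - 1294)/(-1544) = 1802*(-1/1544) = -901/772 ≈ -1.1671)
((895 - 1034) + q(-8, -1*39))/(-4241 + w) = ((895 - 1034) + (-34 - 8 + (-8)²))/(-4241 - 901/772) = (-139 + (-34 - 8 + 64))/(-3274953/772) = (-139 + 22)*(-772/3274953) = -117*(-772/3274953) = 30108/1091651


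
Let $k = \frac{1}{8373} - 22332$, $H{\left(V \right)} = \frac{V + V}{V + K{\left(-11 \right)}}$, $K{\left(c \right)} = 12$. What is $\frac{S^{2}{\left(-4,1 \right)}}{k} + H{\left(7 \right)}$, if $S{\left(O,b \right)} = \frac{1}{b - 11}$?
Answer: $\frac{261780009913}{355273086500} \approx 0.73684$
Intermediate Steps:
$S{\left(O,b \right)} = \frac{1}{-11 + b}$
$H{\left(V \right)} = \frac{2 V}{12 + V}$ ($H{\left(V \right)} = \frac{V + V}{V + 12} = \frac{2 V}{12 + V}$)
$k = - \frac{186985835}{8373}$ ($k = \frac{1}{8373} - 22332 = - \frac{186985835}{8373} \approx -22332.0$)
$\frac{S^{2}{\left(-4,1 \right)}}{k} + H{\left(7 \right)} = \frac{\left(\frac{1}{-11 + 1}\right)^{2}}{- \frac{186985835}{8373}} + 2 \cdot 7 \frac{1}{12 + 7} = \left(\frac{1}{-10}\right)^{2} \left(- \frac{8373}{186985835}\right) + 2 \cdot 7 \cdot \frac{1}{19} = \left(- \frac{1}{10}\right)^{2} \left(- \frac{8373}{186985835}\right) + 2 \cdot 7 \cdot \frac{1}{19} = \frac{1}{100} \left(- \frac{8373}{186985835}\right) + \frac{14}{19} = - \frac{8373}{18698583500} + \frac{14}{19} = \frac{261780009913}{355273086500}$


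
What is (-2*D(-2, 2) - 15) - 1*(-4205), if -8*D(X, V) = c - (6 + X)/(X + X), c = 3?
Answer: 4191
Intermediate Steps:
D(X, V) = -3/8 + (6 + X)/(16*X) (D(X, V) = -(3 - (6 + X)/(X + X))/8 = -(3 - (6 + X)/(2*X))/8 = -3/8 + (6 + X)/(16*X))
(-2*D(-2, 2) - 15) - 1*(-4205) = (-(6 - 5*(-2))/(8*(-2)) - 15) - 1*(-4205) = (-(-1)*(6 + 10)/(8*2) - 15) + 4205 = (-(-1)*16/(8*2) - 15) + 4205 = (-2*(-1/2) - 15) + 4205 = (1 - 15) + 4205 = -14 + 4205 = 4191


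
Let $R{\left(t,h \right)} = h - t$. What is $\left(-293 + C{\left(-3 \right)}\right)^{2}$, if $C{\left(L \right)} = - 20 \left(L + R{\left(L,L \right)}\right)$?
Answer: $54289$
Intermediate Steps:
$C{\left(L \right)} = - 20 L$ ($C{\left(L \right)} = - 20 \left(L + \left(L - L\right)\right) = - 20 \left(L + 0\right) = - 20 L$)
$\left(-293 + C{\left(-3 \right)}\right)^{2} = \left(-293 - -60\right)^{2} = \left(-293 + 60\right)^{2} = \left(-233\right)^{2} = 54289$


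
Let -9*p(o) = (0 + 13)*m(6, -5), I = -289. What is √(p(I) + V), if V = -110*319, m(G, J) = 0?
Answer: 11*I*√290 ≈ 187.32*I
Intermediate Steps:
V = -35090
p(o) = 0 (p(o) = -(0 + 13)*0/9 = -13*0/9 = -⅑*0 = 0)
√(p(I) + V) = √(0 - 35090) = √(-35090) = 11*I*√290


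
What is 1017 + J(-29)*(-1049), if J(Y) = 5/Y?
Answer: 34738/29 ≈ 1197.9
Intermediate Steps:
1017 + J(-29)*(-1049) = 1017 + (5/(-29))*(-1049) = 1017 + (5*(-1/29))*(-1049) = 1017 - 5/29*(-1049) = 1017 + 5245/29 = 34738/29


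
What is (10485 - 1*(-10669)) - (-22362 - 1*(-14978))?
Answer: 28538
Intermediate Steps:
(10485 - 1*(-10669)) - (-22362 - 1*(-14978)) = (10485 + 10669) - (-22362 + 14978) = 21154 - 1*(-7384) = 21154 + 7384 = 28538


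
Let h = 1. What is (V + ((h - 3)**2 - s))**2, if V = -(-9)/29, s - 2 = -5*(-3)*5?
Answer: 4443664/841 ≈ 5283.8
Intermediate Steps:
s = 77 (s = 2 - 5*(-3)*5 = 2 + 15*5 = 2 + 75 = 77)
V = 9/29 (V = -(-9)/29 = -1*(-9/29) = 9/29 ≈ 0.31034)
(V + ((h - 3)**2 - s))**2 = (9/29 + ((1 - 3)**2 - 1*77))**2 = (9/29 + ((-2)**2 - 77))**2 = (9/29 + (4 - 77))**2 = (9/29 - 73)**2 = (-2108/29)**2 = 4443664/841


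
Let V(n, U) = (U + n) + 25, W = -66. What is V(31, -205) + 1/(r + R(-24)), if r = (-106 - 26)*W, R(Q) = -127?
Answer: -1279164/8585 ≈ -149.00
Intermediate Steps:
V(n, U) = 25 + U + n
r = 8712 (r = (-106 - 26)*(-66) = -132*(-66) = 8712)
V(31, -205) + 1/(r + R(-24)) = (25 - 205 + 31) + 1/(8712 - 127) = -149 + 1/8585 = -1279164/8585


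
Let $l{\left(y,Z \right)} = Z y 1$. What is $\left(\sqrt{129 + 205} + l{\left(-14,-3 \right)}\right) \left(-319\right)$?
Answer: $-13398 - 319 \sqrt{334} \approx -19228.0$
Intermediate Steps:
$l{\left(y,Z \right)} = Z y$
$\left(\sqrt{129 + 205} + l{\left(-14,-3 \right)}\right) \left(-319\right) = \left(\sqrt{129 + 205} - -42\right) \left(-319\right) = \left(\sqrt{334} + 42\right) \left(-319\right) = \left(42 + \sqrt{334}\right) \left(-319\right) = -13398 - 319 \sqrt{334}$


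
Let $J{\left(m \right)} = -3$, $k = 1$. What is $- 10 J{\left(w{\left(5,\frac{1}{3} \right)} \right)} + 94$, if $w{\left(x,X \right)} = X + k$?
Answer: $124$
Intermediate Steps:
$w{\left(x,X \right)} = 1 + X$ ($w{\left(x,X \right)} = X + 1 = 1 + X$)
$- 10 J{\left(w{\left(5,\frac{1}{3} \right)} \right)} + 94 = \left(-10\right) \left(-3\right) + 94 = 30 + 94 = 124$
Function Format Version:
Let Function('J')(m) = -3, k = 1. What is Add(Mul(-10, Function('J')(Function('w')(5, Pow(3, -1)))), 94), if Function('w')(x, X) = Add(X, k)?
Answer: 124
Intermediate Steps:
Function('w')(x, X) = Add(1, X) (Function('w')(x, X) = Add(X, 1) = Add(1, X))
Add(Mul(-10, Function('J')(Function('w')(5, Pow(3, -1)))), 94) = Add(Mul(-10, -3), 94) = Add(30, 94) = 124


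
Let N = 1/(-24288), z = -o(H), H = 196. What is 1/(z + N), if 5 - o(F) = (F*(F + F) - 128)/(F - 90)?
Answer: 1287264/925057003 ≈ 0.0013916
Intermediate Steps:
o(F) = 5 - (-128 + 2*F²)/(-90 + F) (o(F) = 5 - (F*(F + F) - 128)/(F - 90) = 5 - (F*(2*F) - 128)/(-90 + F) = 5 - (2*F² - 128)/(-90 + F) = 5 - (-128 + 2*F²)/(-90 + F))
z = 38087/53 (z = -(-322 - 2*196² + 5*196)/(-90 + 196) = -(-322 - 2*38416 + 980)/106 = -(-322 - 76832 + 980)/106 = -(-76174)/106 = -1*(-38087/53) = 38087/53 ≈ 718.62)
N = -1/24288 ≈ -4.1173e-5
1/(z + N) = 1/(38087/53 - 1/24288) = 1/(925057003/1287264) = 1287264/925057003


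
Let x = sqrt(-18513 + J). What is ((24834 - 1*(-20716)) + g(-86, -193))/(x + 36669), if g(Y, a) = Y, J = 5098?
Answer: 208389927/168078622 - 5683*I*sqrt(13415)/168078622 ≈ 1.2398 - 0.0039162*I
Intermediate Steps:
x = I*sqrt(13415) (x = sqrt(-18513 + 5098) = sqrt(-13415) = I*sqrt(13415) ≈ 115.82*I)
((24834 - 1*(-20716)) + g(-86, -193))/(x + 36669) = ((24834 - 1*(-20716)) - 86)/(I*sqrt(13415) + 36669) = ((24834 + 20716) - 86)/(36669 + I*sqrt(13415)) = (45550 - 86)/(36669 + I*sqrt(13415)) = 45464/(36669 + I*sqrt(13415))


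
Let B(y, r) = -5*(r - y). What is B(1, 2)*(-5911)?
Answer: 29555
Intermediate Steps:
B(y, r) = -5*r + 5*y
B(1, 2)*(-5911) = (-5*2 + 5*1)*(-5911) = (-10 + 5)*(-5911) = -5*(-5911) = 29555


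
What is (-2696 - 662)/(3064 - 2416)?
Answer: -1679/324 ≈ -5.1821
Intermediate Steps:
(-2696 - 662)/(3064 - 2416) = -3358/648 = -3358*1/648 = -1679/324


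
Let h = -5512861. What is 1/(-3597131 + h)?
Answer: -1/9109992 ≈ -1.0977e-7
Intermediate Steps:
1/(-3597131 + h) = 1/(-3597131 - 5512861) = 1/(-9109992) = -1/9109992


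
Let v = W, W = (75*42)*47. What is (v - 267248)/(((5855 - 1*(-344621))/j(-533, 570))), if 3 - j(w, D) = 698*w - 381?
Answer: -11097870191/87619 ≈ -1.2666e+5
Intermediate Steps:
j(w, D) = 384 - 698*w (j(w, D) = 3 - (698*w - 381) = 3 - (-381 + 698*w) = 3 + (381 - 698*w) = 384 - 698*w)
W = 148050 (W = 3150*47 = 148050)
v = 148050
(v - 267248)/(((5855 - 1*(-344621))/j(-533, 570))) = (148050 - 267248)/(((5855 - 1*(-344621))/(384 - 698*(-533)))) = -119198*(384 + 372034)/(5855 + 344621) = -119198/(350476/372418) = -119198/(350476*(1/372418)) = -119198/175238/186209 = -119198*186209/175238 = -11097870191/87619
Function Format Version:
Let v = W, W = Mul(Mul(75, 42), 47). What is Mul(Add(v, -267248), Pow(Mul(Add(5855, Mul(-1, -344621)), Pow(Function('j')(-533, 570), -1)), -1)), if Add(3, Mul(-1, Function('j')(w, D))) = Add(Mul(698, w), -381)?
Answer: Rational(-11097870191, 87619) ≈ -1.2666e+5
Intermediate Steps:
Function('j')(w, D) = Add(384, Mul(-698, w)) (Function('j')(w, D) = Add(3, Mul(-1, Add(Mul(698, w), -381))) = Add(3, Mul(-1, Add(-381, Mul(698, w)))) = Add(3, Add(381, Mul(-698, w))) = Add(384, Mul(-698, w)))
W = 148050 (W = Mul(3150, 47) = 148050)
v = 148050
Mul(Add(v, -267248), Pow(Mul(Add(5855, Mul(-1, -344621)), Pow(Function('j')(-533, 570), -1)), -1)) = Mul(Add(148050, -267248), Pow(Mul(Add(5855, Mul(-1, -344621)), Pow(Add(384, Mul(-698, -533)), -1)), -1)) = Mul(-119198, Pow(Mul(Add(5855, 344621), Pow(Add(384, 372034), -1)), -1)) = Mul(-119198, Pow(Mul(350476, Pow(372418, -1)), -1)) = Mul(-119198, Pow(Mul(350476, Rational(1, 372418)), -1)) = Mul(-119198, Pow(Rational(175238, 186209), -1)) = Mul(-119198, Rational(186209, 175238)) = Rational(-11097870191, 87619)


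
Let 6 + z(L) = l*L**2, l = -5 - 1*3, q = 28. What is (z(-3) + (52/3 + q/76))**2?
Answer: 11812969/3249 ≈ 3635.9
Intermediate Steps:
l = -8 (l = -5 - 3 = -8)
z(L) = -6 - 8*L**2
(z(-3) + (52/3 + q/76))**2 = ((-6 - 8*(-3)**2) + (52/3 + 28/76))**2 = ((-6 - 8*9) + (52*(1/3) + 28*(1/76)))**2 = ((-6 - 72) + (52/3 + 7/19))**2 = (-78 + 1009/57)**2 = (-3437/57)**2 = 11812969/3249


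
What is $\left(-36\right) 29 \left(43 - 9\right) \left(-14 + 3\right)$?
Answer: $390456$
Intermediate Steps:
$\left(-36\right) 29 \left(43 - 9\right) \left(-14 + 3\right) = - 1044 \cdot 34 \left(-11\right) = \left(-1044\right) \left(-374\right) = 390456$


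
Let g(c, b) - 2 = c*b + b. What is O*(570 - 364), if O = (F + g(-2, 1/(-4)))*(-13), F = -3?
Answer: 4017/2 ≈ 2008.5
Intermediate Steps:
g(c, b) = 2 + b + b*c (g(c, b) = 2 + (c*b + b) = 2 + (b*c + b) = 2 + (b + b*c) = 2 + b + b*c)
O = 39/4 (O = (-3 + (2 + 1/(-4) + (1/(-4))*(-2)))*(-13) = (-3 + (2 + 1*(-1/4) + (1*(-1/4))*(-2)))*(-13) = (-3 + (2 - 1/4 - 1/4*(-2)))*(-13) = (-3 + (2 - 1/4 + 1/2))*(-13) = (-3 + 9/4)*(-13) = -3/4*(-13) = 39/4 ≈ 9.7500)
O*(570 - 364) = 39*(570 - 364)/4 = (39/4)*206 = 4017/2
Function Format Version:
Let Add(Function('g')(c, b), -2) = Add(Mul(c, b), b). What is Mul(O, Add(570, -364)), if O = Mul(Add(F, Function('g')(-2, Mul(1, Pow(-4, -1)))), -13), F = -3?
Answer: Rational(4017, 2) ≈ 2008.5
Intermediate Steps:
Function('g')(c, b) = Add(2, b, Mul(b, c)) (Function('g')(c, b) = Add(2, Add(Mul(c, b), b)) = Add(2, Add(Mul(b, c), b)) = Add(2, Add(b, Mul(b, c))) = Add(2, b, Mul(b, c)))
O = Rational(39, 4) (O = Mul(Add(-3, Add(2, Mul(1, Pow(-4, -1)), Mul(Mul(1, Pow(-4, -1)), -2))), -13) = Mul(Add(-3, Add(2, Mul(1, Rational(-1, 4)), Mul(Mul(1, Rational(-1, 4)), -2))), -13) = Mul(Add(-3, Add(2, Rational(-1, 4), Mul(Rational(-1, 4), -2))), -13) = Mul(Add(-3, Add(2, Rational(-1, 4), Rational(1, 2))), -13) = Mul(Add(-3, Rational(9, 4)), -13) = Mul(Rational(-3, 4), -13) = Rational(39, 4) ≈ 9.7500)
Mul(O, Add(570, -364)) = Mul(Rational(39, 4), Add(570, -364)) = Mul(Rational(39, 4), 206) = Rational(4017, 2)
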